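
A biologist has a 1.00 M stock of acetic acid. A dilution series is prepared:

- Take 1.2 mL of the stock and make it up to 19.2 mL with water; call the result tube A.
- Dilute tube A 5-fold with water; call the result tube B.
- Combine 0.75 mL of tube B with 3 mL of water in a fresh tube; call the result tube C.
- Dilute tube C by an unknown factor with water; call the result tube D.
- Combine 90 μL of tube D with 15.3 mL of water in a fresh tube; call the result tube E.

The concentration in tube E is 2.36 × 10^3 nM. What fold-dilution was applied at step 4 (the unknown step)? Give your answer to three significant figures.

Step 1: 1.2 mL brought to 19.2 mL → factor 19.2/1.2 = 16
Step 2: 5-fold → factor 5
Step 3: 0.75 mL + 3 mL = 3.75 mL total → factor 3.75/0.75 = 5
Step 4: unknown factor x
Step 5: 90 μL + 15.3 mL = 15390 μL total → factor 15390/90 = 171
Product of known-step factors = 68400
Overall factor = 1.00 M / (2.36 × 10^3 nM) = 4.2373 × 10^5
x = 4.2373 × 10^5 / 68400 = 6.19

6.19-fold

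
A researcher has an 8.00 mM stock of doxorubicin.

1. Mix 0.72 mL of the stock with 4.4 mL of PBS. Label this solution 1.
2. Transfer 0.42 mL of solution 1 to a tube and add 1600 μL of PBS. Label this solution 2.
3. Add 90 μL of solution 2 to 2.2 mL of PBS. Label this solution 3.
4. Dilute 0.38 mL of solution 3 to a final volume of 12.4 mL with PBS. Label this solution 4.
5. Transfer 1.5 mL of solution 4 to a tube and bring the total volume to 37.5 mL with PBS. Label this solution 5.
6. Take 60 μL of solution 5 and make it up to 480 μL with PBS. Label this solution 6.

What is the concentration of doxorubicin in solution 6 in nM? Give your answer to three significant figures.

1.41 nM

Step 1: 0.72 mL + 4.4 mL = 5.12 mL total → factor 5.12/0.72 = 7.1111
Step 2: 0.42 mL + 1600 μL = 2.02 mL total → factor 2.02/0.42 = 4.8095
Step 3: 90 μL + 2.2 mL = 2290 μL total → factor 2290/90 = 25.444
Step 4: 0.38 mL brought to 12.4 mL → factor 12.4/0.38 = 32.632
Step 5: 1.5 mL brought to 37.5 mL → factor 37.5/1.5 = 25
Step 6: 60 μL brought to 480 μL → factor 480/60 = 8
Overall dilution factor = 7.1111 × 4.8095 × 25.444 × 32.632 × 25 × 8 = 5.6794 × 10^6
Final = 8.00 mM / 5.6794 × 10^6 = 1.409 × 10^-6 mM = 1.41 nM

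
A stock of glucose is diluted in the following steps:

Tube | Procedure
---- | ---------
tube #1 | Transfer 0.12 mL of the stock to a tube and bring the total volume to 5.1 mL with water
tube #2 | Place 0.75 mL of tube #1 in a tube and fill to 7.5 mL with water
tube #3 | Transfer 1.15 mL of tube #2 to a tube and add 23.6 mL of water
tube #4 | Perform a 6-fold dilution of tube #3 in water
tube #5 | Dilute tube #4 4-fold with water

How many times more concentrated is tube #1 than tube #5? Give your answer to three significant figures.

Step 1: 0.12 mL brought to 5.1 mL → factor 5.1/0.12 = 42.5
Step 2: 0.75 mL brought to 7.5 mL → factor 7.5/0.75 = 10
Step 3: 1.15 mL + 23.6 mL = 24.75 mL total → factor 24.75/1.15 = 21.522
Step 4: 6-fold → factor 6
Step 5: 4-fold → factor 4
Dilution factor to tube #1 = 42.5; to tube #5 = 2.1952 × 10^5
[tube #1]/[tube #5] = (factor to tube #5)/(factor to tube #1) = 2.1952 × 10^5/42.5 = 5.17 × 10^3

5.17 × 10^3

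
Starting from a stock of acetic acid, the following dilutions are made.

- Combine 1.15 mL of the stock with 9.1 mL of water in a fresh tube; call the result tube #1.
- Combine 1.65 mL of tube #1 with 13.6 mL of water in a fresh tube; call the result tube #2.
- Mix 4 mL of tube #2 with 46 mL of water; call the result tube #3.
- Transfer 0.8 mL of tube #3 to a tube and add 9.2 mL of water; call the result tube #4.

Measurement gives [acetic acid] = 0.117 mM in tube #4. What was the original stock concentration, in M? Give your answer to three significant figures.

Step 1: 1.15 mL + 9.1 mL = 10.25 mL total → factor 10.25/1.15 = 8.913
Step 2: 1.65 mL + 13.6 mL = 15.25 mL total → factor 15.25/1.65 = 9.2424
Step 3: 4 mL + 46 mL = 50 mL total → factor 50/4 = 12.5
Step 4: 0.8 mL + 9.2 mL = 10 mL total → factor 10/0.8 = 12.5
Overall dilution factor = 8.913 × 9.2424 × 12.5 × 12.5 = 12872
Stock = 0.117 mM × 12872 = 1506 mM = 1.51 M

1.51 M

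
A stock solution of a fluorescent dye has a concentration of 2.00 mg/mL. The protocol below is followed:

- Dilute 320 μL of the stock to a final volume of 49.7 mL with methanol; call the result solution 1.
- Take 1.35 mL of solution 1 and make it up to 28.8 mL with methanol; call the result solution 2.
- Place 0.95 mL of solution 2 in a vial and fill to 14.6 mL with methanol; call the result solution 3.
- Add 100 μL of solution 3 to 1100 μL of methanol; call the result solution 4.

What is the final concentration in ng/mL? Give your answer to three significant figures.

3.27 ng/mL

Step 1: 320 μL brought to 49.7 mL → factor 49700/320 = 155.31
Step 2: 1.35 mL brought to 28.8 mL → factor 28.8/1.35 = 21.333
Step 3: 0.95 mL brought to 14.6 mL → factor 14.6/0.95 = 15.368
Step 4: 100 μL + 1100 μL = 1200 μL total → factor 1200/100 = 12
Overall dilution factor = 155.31 × 21.333 × 15.368 × 12 = 6.1105 × 10^5
Final = 2.00 mg/mL / 6.1105 × 10^5 = 3.273 × 10^-6 mg/mL = 3.27 ng/mL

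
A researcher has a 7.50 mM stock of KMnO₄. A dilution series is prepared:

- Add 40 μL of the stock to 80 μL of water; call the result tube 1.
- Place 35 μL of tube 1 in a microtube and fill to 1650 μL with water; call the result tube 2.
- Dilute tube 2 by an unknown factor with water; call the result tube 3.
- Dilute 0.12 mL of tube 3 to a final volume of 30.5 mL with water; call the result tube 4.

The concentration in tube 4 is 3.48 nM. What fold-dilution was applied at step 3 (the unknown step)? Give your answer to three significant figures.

Step 1: 40 μL + 80 μL = 120 μL total → factor 120/40 = 3
Step 2: 35 μL brought to 1650 μL → factor 1650/35 = 47.143
Step 3: unknown factor x
Step 4: 0.12 mL brought to 30.5 mL → factor 30.5/0.12 = 254.17
Product of known-step factors = 35946
Overall factor = 7.50 mM / (3.48 nM) = 2.1552 × 10^6
x = 2.1552 × 10^6 / 35946 = 60.0

60.0-fold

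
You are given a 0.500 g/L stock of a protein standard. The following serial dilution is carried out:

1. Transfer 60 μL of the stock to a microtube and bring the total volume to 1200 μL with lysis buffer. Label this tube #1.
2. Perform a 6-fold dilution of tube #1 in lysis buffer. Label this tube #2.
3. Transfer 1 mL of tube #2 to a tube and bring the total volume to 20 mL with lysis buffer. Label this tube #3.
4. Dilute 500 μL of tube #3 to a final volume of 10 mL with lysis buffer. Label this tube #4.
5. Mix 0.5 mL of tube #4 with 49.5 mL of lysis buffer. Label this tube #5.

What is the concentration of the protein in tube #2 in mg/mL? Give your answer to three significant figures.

0.00417 mg/mL

Step 1: 60 μL brought to 1200 μL → factor 1200/60 = 20
Step 2: 6-fold → factor 6
Dilution factor through tube #2 = 20 × 6 = 120
[tube #2] = 0.500 g/L / 120 = 0.004167 g/L = 0.00417 mg/mL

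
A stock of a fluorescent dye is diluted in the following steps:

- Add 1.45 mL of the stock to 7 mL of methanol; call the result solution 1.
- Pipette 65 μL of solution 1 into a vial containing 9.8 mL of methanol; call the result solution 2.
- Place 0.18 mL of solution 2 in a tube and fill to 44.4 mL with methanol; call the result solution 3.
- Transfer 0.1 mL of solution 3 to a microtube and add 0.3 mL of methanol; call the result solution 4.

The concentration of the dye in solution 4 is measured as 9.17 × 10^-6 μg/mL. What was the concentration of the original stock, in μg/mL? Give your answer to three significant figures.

8.00 μg/mL

Step 1: 1.45 mL + 7 mL = 8.45 mL total → factor 8.45/1.45 = 5.8276
Step 2: 65 μL + 9.8 mL = 9865 μL total → factor 9865/65 = 151.77
Step 3: 0.18 mL brought to 44.4 mL → factor 44.4/0.18 = 246.67
Step 4: 0.1 mL + 0.3 mL = 0.4 mL total → factor 0.4/0.1 = 4
Overall dilution factor = 5.8276 × 151.77 × 246.67 × 4 = 8.7266 × 10^5
Stock = 9.17 × 10^-6 μg/mL × 8.7266 × 10^5 = 8.00 μg/mL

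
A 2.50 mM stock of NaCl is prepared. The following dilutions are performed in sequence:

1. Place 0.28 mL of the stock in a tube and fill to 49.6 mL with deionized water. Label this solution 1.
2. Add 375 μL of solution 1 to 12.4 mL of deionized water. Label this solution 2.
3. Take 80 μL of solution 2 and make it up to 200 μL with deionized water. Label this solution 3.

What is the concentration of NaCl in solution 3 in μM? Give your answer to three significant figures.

Step 1: 0.28 mL brought to 49.6 mL → factor 49.6/0.28 = 177.14
Step 2: 375 μL + 12.4 mL = 12775 μL total → factor 12775/375 = 34.067
Step 3: 80 μL brought to 200 μL → factor 200/80 = 2.5
Overall dilution factor = 177.14 × 34.067 × 2.5 = 15087
Final = 2.50 mM / 15087 = 0.0001657 mM = 0.166 μM

0.166 μM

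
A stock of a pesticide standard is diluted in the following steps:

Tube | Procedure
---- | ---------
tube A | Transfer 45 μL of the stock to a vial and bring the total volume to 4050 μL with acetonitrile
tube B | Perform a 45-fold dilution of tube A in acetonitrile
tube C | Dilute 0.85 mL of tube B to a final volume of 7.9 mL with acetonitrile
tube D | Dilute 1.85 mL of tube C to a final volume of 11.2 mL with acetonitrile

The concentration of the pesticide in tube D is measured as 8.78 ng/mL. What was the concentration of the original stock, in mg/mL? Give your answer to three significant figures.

2.00 mg/mL

Step 1: 45 μL brought to 4050 μL → factor 4050/45 = 90
Step 2: 45-fold → factor 45
Step 3: 0.85 mL brought to 7.9 mL → factor 7.9/0.85 = 9.2941
Step 4: 1.85 mL brought to 11.2 mL → factor 11.2/1.85 = 6.0541
Overall dilution factor = 90 × 45 × 9.2941 × 6.0541 = 2.2788 × 10^5
Stock = 8.78 ng/mL × 2.2788 × 10^5 = 2.001 × 10^6 ng/mL = 2.00 mg/mL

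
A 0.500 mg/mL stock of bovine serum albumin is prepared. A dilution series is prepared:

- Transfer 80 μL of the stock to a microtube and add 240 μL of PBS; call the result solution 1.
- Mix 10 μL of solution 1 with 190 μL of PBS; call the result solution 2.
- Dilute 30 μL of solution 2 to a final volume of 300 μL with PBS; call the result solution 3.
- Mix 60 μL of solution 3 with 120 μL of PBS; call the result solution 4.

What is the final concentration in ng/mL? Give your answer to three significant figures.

Step 1: 80 μL + 240 μL = 320 μL total → factor 320/80 = 4
Step 2: 10 μL + 190 μL = 200 μL total → factor 200/10 = 20
Step 3: 30 μL brought to 300 μL → factor 300/30 = 10
Step 4: 60 μL + 120 μL = 180 μL total → factor 180/60 = 3
Overall dilution factor = 4 × 20 × 10 × 3 = 2400
Final = 0.500 mg/mL / 2400 = 0.0002083 mg/mL = 208 ng/mL

208 ng/mL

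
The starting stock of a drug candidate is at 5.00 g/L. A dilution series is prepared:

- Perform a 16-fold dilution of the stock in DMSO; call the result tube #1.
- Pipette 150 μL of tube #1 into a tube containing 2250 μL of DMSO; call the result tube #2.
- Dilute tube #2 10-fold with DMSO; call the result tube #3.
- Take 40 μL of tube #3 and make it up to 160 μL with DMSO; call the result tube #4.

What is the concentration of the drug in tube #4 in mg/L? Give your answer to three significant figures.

0.488 mg/L

Step 1: 16-fold → factor 16
Step 2: 150 μL + 2250 μL = 2400 μL total → factor 2400/150 = 16
Step 3: 10-fold → factor 10
Step 4: 40 μL brought to 160 μL → factor 160/40 = 4
Overall dilution factor = 16 × 16 × 10 × 4 = 10240
Final = 5.00 g/L / 10240 = 0.0004883 g/L = 0.488 mg/L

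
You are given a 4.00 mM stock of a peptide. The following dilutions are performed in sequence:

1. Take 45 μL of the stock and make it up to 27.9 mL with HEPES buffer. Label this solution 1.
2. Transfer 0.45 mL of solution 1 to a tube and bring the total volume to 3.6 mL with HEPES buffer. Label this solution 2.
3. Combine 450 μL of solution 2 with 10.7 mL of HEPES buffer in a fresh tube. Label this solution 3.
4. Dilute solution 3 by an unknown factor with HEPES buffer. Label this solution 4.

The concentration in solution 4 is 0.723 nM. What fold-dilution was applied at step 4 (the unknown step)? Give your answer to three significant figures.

Step 1: 45 μL brought to 27.9 mL → factor 27900/45 = 620
Step 2: 0.45 mL brought to 3.6 mL → factor 3.6/0.45 = 8
Step 3: 450 μL + 10.7 mL = 11150 μL total → factor 11150/450 = 24.778
Step 4: unknown factor x
Product of known-step factors = 1.229 × 10^5
Overall factor = 4.00 mM / (0.723 nM) = 5.5325 × 10^6
x = 5.5325 × 10^6 / 1.229 × 10^5 = 45.0

45.0-fold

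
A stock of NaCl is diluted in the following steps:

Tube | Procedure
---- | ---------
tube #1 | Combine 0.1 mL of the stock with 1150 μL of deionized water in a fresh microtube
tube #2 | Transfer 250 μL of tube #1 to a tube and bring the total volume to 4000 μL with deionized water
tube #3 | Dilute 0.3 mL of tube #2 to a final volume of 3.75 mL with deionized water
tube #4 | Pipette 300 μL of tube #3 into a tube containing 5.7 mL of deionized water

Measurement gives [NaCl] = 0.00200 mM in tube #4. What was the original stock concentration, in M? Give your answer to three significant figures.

0.100 M

Step 1: 0.1 mL + 1150 μL = 1.25 mL total → factor 1.25/0.1 = 12.5
Step 2: 250 μL brought to 4000 μL → factor 4000/250 = 16
Step 3: 0.3 mL brought to 3.75 mL → factor 3.75/0.3 = 12.5
Step 4: 300 μL + 5.7 mL = 6000 μL total → factor 6000/300 = 20
Overall dilution factor = 12.5 × 16 × 12.5 × 20 = 50000
Stock = 0.00200 mM × 50000 = 100.0 mM = 0.100 M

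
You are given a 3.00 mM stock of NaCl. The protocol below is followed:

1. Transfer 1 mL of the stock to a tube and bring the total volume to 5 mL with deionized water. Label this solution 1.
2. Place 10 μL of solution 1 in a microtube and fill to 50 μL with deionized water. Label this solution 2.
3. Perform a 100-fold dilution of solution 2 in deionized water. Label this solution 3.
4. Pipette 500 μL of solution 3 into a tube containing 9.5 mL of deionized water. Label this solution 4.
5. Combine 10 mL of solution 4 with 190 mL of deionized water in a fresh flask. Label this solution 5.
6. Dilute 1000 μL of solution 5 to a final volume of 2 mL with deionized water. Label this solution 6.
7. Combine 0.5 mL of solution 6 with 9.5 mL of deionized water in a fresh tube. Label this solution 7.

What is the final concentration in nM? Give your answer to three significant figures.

Step 1: 1 mL brought to 5 mL → factor 5/1 = 5
Step 2: 10 μL brought to 50 μL → factor 50/10 = 5
Step 3: 100-fold → factor 100
Step 4: 500 μL + 9.5 mL = 10000 μL total → factor 10000/500 = 20
Step 5: 10 mL + 190 mL = 200 mL total → factor 200/10 = 20
Step 6: 1000 μL brought to 2 mL → factor 2000/1000 = 2
Step 7: 0.5 mL + 9.5 mL = 10 mL total → factor 10/0.5 = 20
Overall dilution factor = 5 × 5 × 100 × 20 × 20 × 2 × 20 = 4 × 10^7
Final = 3.00 mM / 4 × 10^7 = 7.500 × 10^-8 mM = 0.0750 nM

0.0750 nM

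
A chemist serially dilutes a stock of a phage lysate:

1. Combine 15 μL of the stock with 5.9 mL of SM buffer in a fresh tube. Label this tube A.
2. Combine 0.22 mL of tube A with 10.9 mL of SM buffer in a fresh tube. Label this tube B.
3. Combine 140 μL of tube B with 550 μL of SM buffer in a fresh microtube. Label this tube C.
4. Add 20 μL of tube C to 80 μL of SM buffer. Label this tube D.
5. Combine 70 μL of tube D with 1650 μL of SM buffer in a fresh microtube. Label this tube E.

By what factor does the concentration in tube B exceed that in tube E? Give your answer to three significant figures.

Step 1: 15 μL + 5.9 mL = 5915 μL total → factor 5915/15 = 394.33
Step 2: 0.22 mL + 10.9 mL = 11.12 mL total → factor 11.12/0.22 = 50.545
Step 3: 140 μL + 550 μL = 690 μL total → factor 690/140 = 4.9286
Step 4: 20 μL + 80 μL = 100 μL total → factor 100/20 = 5
Step 5: 70 μL + 1650 μL = 1720 μL total → factor 1720/70 = 24.571
Dilution factor to tube B = 19932; to tube E = 1.2069 × 10^7
[tube B]/[tube E] = (factor to tube E)/(factor to tube B) = 1.2069 × 10^7/19932 = 606

606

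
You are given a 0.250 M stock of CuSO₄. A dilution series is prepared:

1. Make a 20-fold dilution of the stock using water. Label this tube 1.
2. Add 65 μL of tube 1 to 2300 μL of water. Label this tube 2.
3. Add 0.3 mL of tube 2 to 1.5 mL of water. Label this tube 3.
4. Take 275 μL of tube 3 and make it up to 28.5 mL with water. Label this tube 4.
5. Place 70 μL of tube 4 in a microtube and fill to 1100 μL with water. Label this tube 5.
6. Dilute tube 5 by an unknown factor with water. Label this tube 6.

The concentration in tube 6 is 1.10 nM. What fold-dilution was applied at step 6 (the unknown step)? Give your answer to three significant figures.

Step 1: 20-fold → factor 20
Step 2: 65 μL + 2300 μL = 2365 μL total → factor 2365/65 = 36.385
Step 3: 0.3 mL + 1.5 mL = 1.8 mL total → factor 1.8/0.3 = 6
Step 4: 275 μL brought to 28.5 mL → factor 28500/275 = 103.64
Step 5: 70 μL brought to 1100 μL → factor 1100/70 = 15.714
Step 6: unknown factor x
Product of known-step factors = 7.1106 × 10^6
Overall factor = 0.250 M / (1.10 nM) = 2.2727 × 10^8
x = 2.2727 × 10^8 / 7.1106 × 10^6 = 32.0

32.0-fold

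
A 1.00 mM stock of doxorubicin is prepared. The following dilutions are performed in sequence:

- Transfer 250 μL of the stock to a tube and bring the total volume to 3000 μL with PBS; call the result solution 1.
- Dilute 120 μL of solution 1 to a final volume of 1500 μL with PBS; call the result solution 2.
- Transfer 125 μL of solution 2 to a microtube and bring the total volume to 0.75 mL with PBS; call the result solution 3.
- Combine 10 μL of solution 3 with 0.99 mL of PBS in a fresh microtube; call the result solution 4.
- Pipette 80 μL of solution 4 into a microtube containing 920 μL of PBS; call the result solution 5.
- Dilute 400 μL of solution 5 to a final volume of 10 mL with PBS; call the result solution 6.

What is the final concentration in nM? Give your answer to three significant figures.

Step 1: 250 μL brought to 3000 μL → factor 3000/250 = 12
Step 2: 120 μL brought to 1500 μL → factor 1500/120 = 12.5
Step 3: 125 μL brought to 0.75 mL → factor 750/125 = 6
Step 4: 10 μL + 0.99 mL = 1000 μL total → factor 1000/10 = 100
Step 5: 80 μL + 920 μL = 1000 μL total → factor 1000/80 = 12.5
Step 6: 400 μL brought to 10 mL → factor 10000/400 = 25
Overall dilution factor = 12 × 12.5 × 6 × 100 × 12.5 × 25 = 2.8125 × 10^7
Final = 1.00 mM / 2.8125 × 10^7 = 3.556 × 10^-8 mM = 0.0356 nM

0.0356 nM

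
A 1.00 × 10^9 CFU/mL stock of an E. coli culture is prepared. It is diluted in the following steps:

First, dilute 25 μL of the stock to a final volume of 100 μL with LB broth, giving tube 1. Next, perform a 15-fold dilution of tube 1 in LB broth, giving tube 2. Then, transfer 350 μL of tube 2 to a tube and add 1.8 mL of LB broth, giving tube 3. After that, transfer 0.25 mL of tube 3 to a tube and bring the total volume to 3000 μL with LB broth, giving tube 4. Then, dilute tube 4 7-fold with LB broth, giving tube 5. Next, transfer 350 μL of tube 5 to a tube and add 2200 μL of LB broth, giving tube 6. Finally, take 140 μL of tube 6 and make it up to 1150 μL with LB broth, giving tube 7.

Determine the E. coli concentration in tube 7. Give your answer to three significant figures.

540 CFU/mL

Step 1: 25 μL brought to 100 μL → factor 100/25 = 4
Step 2: 15-fold → factor 15
Step 3: 350 μL + 1.8 mL = 2150 μL total → factor 2150/350 = 6.1429
Step 4: 0.25 mL brought to 3000 μL → factor 3/0.25 = 12
Step 5: 7-fold → factor 7
Step 6: 350 μL + 2200 μL = 2550 μL total → factor 2550/350 = 7.2857
Step 7: 140 μL brought to 1150 μL → factor 1150/140 = 8.2143
Overall dilution factor = 4 × 15 × 6.1429 × 12 × 7 × 7.2857 × 8.2143 = 1.8529 × 10^6
Final = 1.00 × 10^9 CFU/mL / 1.8529 × 10^6 = 540 CFU/mL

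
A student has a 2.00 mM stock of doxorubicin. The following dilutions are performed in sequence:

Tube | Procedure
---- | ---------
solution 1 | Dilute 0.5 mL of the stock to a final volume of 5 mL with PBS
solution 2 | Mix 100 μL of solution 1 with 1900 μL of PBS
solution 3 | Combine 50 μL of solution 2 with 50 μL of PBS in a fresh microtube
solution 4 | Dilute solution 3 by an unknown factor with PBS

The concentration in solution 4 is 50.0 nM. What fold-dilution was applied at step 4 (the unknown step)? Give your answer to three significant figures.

Step 1: 0.5 mL brought to 5 mL → factor 5/0.5 = 10
Step 2: 100 μL + 1900 μL = 2000 μL total → factor 2000/100 = 20
Step 3: 50 μL + 50 μL = 100 μL total → factor 100/50 = 2
Step 4: unknown factor x
Product of known-step factors = 400
Overall factor = 2.00 mM / (50.0 nM) = 40000
x = 40000 / 400 = 100

100-fold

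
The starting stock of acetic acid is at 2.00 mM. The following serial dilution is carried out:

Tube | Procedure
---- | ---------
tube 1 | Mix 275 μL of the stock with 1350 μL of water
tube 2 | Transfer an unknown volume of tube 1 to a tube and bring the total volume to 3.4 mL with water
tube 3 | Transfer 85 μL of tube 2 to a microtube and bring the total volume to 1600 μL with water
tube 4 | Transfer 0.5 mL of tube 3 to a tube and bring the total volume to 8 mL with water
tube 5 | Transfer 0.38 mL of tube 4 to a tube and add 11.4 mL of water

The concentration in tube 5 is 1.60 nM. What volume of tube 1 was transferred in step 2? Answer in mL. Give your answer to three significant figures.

Step 1: 275 μL + 1350 μL = 1625 μL total → factor 1625/275 = 5.9091
Step 2: v brought to 3.4 mL → factor = 3.4 mL/v
Step 3: 85 μL brought to 1600 μL → factor 1600/85 = 18.824
Step 4: 0.5 mL brought to 8 mL → factor 8/0.5 = 16
Step 5: 0.38 mL + 11.4 mL = 11.78 mL total → factor 11.78/0.38 = 31
Product of known-step factors = 55170
Overall factor = 2.00 mM / (1.60 nM) = 1.25 × 10^6
Step-2 factor = 1.25 × 10^6 / 55170 = 22.657
v = 3.4 mL / 22.657 = 0.150 mL

0.150 mL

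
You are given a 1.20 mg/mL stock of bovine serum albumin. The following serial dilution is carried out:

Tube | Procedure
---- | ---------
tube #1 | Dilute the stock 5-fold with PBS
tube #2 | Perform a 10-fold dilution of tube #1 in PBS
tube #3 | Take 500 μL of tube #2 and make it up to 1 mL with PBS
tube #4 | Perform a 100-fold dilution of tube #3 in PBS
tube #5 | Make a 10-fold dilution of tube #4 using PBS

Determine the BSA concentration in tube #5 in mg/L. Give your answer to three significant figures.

Step 1: 5-fold → factor 5
Step 2: 10-fold → factor 10
Step 3: 500 μL brought to 1 mL → factor 1000/500 = 2
Step 4: 100-fold → factor 100
Step 5: 10-fold → factor 10
Overall dilution factor = 5 × 10 × 2 × 100 × 10 = 1 × 10^5
Final = 1.20 mg/mL / 1 × 10^5 = 1.200 × 10^-5 mg/mL = 0.0120 mg/L

0.0120 mg/L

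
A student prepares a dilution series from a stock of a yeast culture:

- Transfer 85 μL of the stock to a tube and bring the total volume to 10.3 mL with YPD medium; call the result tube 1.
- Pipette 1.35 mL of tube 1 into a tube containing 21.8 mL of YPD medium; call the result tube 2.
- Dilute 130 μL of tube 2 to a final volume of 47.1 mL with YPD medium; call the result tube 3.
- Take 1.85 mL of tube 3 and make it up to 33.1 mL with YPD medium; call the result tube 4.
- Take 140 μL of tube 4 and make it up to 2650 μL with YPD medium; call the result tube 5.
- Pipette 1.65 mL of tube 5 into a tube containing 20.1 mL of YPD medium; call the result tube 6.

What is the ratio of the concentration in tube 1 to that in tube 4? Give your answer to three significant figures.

1.11 × 10^5

Step 1: 85 μL brought to 10.3 mL → factor 10300/85 = 121.18
Step 2: 1.35 mL + 21.8 mL = 23.15 mL total → factor 23.15/1.35 = 17.148
Step 3: 130 μL brought to 47.1 mL → factor 47100/130 = 362.31
Step 4: 1.85 mL brought to 33.1 mL → factor 33.1/1.85 = 17.892
Dilution factor to tube 1 = 121.18; to tube 4 = 1.347 × 10^7
[tube 1]/[tube 4] = (factor to tube 4)/(factor to tube 1) = 1.347 × 10^7/121.18 = 1.11 × 10^5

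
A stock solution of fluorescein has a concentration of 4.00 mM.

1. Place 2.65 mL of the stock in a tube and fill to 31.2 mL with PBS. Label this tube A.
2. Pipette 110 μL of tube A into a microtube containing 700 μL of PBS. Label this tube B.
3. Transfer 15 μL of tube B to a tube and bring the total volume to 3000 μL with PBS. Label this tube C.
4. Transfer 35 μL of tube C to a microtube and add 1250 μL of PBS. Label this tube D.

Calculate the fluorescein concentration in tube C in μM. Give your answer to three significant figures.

Step 1: 2.65 mL brought to 31.2 mL → factor 31.2/2.65 = 11.774
Step 2: 110 μL + 700 μL = 810 μL total → factor 810/110 = 7.3636
Step 3: 15 μL brought to 3000 μL → factor 3000/15 = 200
Dilution factor through tube C = 11.774 × 7.3636 × 200 = 17339
[tube C] = 4.00 mM / 17339 = 0.0002307 mM = 0.231 μM

0.231 μM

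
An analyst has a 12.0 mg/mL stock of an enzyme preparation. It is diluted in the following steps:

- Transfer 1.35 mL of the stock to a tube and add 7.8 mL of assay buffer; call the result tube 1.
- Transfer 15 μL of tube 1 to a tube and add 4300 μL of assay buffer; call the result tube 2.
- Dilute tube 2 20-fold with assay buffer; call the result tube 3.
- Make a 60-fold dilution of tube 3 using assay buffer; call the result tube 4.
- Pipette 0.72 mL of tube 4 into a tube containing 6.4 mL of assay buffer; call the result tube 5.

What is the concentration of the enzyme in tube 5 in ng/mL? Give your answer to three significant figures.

Step 1: 1.35 mL + 7.8 mL = 9.15 mL total → factor 9.15/1.35 = 6.7778
Step 2: 15 μL + 4300 μL = 4315 μL total → factor 4315/15 = 287.67
Step 3: 20-fold → factor 20
Step 4: 60-fold → factor 60
Step 5: 0.72 mL + 6.4 mL = 7.12 mL total → factor 7.12/0.72 = 9.8889
Overall dilution factor = 6.7778 × 287.67 × 20 × 60 × 9.8889 = 2.3137 × 10^7
Final = 12.0 mg/mL / 2.3137 × 10^7 = 5.187 × 10^-7 mg/mL = 0.519 ng/mL

0.519 ng/mL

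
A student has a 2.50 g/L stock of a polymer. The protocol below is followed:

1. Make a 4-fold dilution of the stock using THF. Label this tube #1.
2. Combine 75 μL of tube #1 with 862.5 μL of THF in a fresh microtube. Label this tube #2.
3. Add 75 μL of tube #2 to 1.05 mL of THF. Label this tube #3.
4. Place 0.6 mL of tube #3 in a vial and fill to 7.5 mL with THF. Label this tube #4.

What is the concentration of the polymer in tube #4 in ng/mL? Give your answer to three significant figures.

Step 1: 4-fold → factor 4
Step 2: 75 μL + 862.5 μL = 937.5 μL total → factor 937.5/75 = 12.5
Step 3: 75 μL + 1.05 mL = 1125 μL total → factor 1125/75 = 15
Step 4: 0.6 mL brought to 7.5 mL → factor 7.5/0.6 = 12.5
Overall dilution factor = 4 × 12.5 × 15 × 12.5 = 9375
Final = 2.50 g/L / 9375 = 0.0002667 g/L = 267 ng/mL

267 ng/mL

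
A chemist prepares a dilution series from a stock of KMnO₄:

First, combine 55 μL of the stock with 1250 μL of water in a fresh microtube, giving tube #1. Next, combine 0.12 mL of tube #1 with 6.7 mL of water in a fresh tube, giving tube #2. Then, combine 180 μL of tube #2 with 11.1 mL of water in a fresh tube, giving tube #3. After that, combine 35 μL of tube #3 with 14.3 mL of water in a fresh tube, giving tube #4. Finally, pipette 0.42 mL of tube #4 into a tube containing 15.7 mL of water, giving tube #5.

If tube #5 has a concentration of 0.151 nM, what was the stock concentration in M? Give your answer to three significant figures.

0.201 M

Step 1: 55 μL + 1250 μL = 1305 μL total → factor 1305/55 = 23.727
Step 2: 0.12 mL + 6.7 mL = 6.82 mL total → factor 6.82/0.12 = 56.833
Step 3: 180 μL + 11.1 mL = 11280 μL total → factor 11280/180 = 62.667
Step 4: 35 μL + 14.3 mL = 14335 μL total → factor 14335/35 = 409.57
Step 5: 0.42 mL + 15.7 mL = 16.12 mL total → factor 16.12/0.42 = 38.381
Overall dilution factor = 23.727 × 56.833 × 62.667 × 409.57 × 38.381 = 1.3284 × 10^9
Stock = 0.151 nM × 1.3284 × 10^9 = 2.006 × 10^8 nM = 0.201 M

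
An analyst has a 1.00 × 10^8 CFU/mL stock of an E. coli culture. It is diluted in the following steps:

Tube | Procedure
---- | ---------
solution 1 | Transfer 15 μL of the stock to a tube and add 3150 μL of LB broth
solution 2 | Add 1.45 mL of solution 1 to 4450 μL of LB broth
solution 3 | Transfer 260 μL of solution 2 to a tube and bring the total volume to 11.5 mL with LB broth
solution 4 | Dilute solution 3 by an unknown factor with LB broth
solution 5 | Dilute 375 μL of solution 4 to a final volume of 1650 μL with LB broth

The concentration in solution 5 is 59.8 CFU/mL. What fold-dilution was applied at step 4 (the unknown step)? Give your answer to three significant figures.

10.0-fold

Step 1: 15 μL + 3150 μL = 3165 μL total → factor 3165/15 = 211
Step 2: 1.45 mL + 4450 μL = 5.9 mL total → factor 5.9/1.45 = 4.069
Step 3: 260 μL brought to 11.5 mL → factor 11500/260 = 44.231
Step 4: unknown factor x
Step 5: 375 μL brought to 1650 μL → factor 1650/375 = 4.4
Product of known-step factors = 1.6709 × 10^5
Overall factor = 1.00 × 10^8 CFU/mL / (59.8 CFU/mL) = 1.6722 × 10^6
x = 1.6722 × 10^6 / 1.6709 × 10^5 = 10.0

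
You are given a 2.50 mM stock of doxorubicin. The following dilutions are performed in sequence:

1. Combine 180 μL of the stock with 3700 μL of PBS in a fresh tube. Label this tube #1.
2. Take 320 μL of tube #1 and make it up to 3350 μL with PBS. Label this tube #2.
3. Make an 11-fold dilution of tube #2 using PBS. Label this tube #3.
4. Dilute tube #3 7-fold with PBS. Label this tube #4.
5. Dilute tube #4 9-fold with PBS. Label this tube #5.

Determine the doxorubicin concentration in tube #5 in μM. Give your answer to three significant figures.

Step 1: 180 μL + 3700 μL = 3880 μL total → factor 3880/180 = 21.556
Step 2: 320 μL brought to 3350 μL → factor 3350/320 = 10.469
Step 3: 11-fold → factor 11
Step 4: 7-fold → factor 7
Step 5: 9-fold → factor 9
Overall dilution factor = 21.556 × 10.469 × 11 × 7 × 9 = 1.5638 × 10^5
Final = 2.50 mM / 1.5638 × 10^5 = 1.599 × 10^-5 mM = 0.0160 μM

0.0160 μM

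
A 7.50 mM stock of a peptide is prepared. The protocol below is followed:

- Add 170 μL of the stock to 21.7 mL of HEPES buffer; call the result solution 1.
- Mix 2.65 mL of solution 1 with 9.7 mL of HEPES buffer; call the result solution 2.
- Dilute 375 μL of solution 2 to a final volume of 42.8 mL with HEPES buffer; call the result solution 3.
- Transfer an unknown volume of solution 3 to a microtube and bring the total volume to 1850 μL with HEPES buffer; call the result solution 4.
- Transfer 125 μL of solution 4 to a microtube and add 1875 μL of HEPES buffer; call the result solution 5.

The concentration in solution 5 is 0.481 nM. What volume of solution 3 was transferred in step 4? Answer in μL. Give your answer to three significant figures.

130 μL

Step 1: 170 μL + 21.7 mL = 21870 μL total → factor 21870/170 = 128.65
Step 2: 2.65 mL + 9.7 mL = 12.35 mL total → factor 12.35/2.65 = 4.6604
Step 3: 375 μL brought to 42.8 mL → factor 42800/375 = 114.13
Step 4: v brought to 1850 μL → factor = 1850 μL/v
Step 5: 125 μL + 1875 μL = 2000 μL total → factor 2000/125 = 16
Product of known-step factors = 1.0948 × 10^6
Overall factor = 7.50 mM / (0.481 nM) = 1.5593 × 10^7
Step-4 factor = 1.5593 × 10^7 / 1.0948 × 10^6 = 14.242
v = 1850 μL / 14.242 = 130 μL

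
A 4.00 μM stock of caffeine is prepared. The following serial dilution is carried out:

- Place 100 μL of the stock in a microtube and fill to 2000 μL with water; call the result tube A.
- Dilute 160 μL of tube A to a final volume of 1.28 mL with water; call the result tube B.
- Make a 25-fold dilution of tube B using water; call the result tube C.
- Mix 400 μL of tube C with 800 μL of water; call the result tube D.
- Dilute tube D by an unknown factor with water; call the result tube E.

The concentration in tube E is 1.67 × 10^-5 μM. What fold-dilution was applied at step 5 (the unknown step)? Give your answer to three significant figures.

Step 1: 100 μL brought to 2000 μL → factor 2000/100 = 20
Step 2: 160 μL brought to 1.28 mL → factor 1280/160 = 8
Step 3: 25-fold → factor 25
Step 4: 400 μL + 800 μL = 1200 μL total → factor 1200/400 = 3
Step 5: unknown factor x
Product of known-step factors = 12000
Overall factor = 4.00 μM / (1.67 × 10^-5 μM) = 2.3952 × 10^5
x = 2.3952 × 10^5 / 12000 = 20.0

20.0-fold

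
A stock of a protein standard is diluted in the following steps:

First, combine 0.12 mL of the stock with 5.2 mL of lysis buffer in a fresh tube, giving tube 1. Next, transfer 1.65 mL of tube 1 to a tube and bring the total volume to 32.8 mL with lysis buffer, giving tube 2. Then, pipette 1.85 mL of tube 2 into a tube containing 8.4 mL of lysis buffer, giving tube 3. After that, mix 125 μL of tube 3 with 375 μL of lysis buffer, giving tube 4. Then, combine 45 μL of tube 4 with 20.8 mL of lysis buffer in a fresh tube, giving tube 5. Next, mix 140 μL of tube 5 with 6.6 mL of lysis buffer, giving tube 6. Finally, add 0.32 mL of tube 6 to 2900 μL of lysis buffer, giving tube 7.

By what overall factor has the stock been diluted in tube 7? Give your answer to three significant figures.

4.38 × 10^9

Step 1: 0.12 mL + 5.2 mL = 5.32 mL total → factor 5.32/0.12 = 44.333
Step 2: 1.65 mL brought to 32.8 mL → factor 32.8/1.65 = 19.879
Step 3: 1.85 mL + 8.4 mL = 10.25 mL total → factor 10.25/1.85 = 5.5405
Step 4: 125 μL + 375 μL = 500 μL total → factor 500/125 = 4
Step 5: 45 μL + 20.8 mL = 20845 μL total → factor 20845/45 = 463.22
Step 6: 140 μL + 6.6 mL = 6740 μL total → factor 6740/140 = 48.143
Step 7: 0.32 mL + 2900 μL = 3.22 mL total → factor 3.22/0.32 = 10.062
Overall dilution factor = 44.333 × 19.879 × 5.5405 × 4 × 463.22 × 48.143 × 10.062 = 4.3829 × 10^9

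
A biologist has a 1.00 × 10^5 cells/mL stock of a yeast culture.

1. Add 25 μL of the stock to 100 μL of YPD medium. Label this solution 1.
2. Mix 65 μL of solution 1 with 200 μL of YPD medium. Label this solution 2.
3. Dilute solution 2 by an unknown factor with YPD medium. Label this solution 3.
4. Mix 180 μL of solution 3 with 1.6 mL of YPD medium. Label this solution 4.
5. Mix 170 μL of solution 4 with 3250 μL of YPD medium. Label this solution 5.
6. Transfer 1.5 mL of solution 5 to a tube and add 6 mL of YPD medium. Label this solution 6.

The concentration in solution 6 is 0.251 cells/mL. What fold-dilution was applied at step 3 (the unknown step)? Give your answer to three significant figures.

Step 1: 25 μL + 100 μL = 125 μL total → factor 125/25 = 5
Step 2: 65 μL + 200 μL = 265 μL total → factor 265/65 = 4.0769
Step 3: unknown factor x
Step 4: 180 μL + 1.6 mL = 1780 μL total → factor 1780/180 = 9.8889
Step 5: 170 μL + 3250 μL = 3420 μL total → factor 3420/170 = 20.118
Step 6: 1.5 mL + 6 mL = 7.5 mL total → factor 7.5/1.5 = 5
Product of known-step factors = 20277
Overall factor = 1.00 × 10^5 cells/mL / (0.251 cells/mL) = 3.9841 × 10^5
x = 3.9841 × 10^5 / 20277 = 19.6

19.6-fold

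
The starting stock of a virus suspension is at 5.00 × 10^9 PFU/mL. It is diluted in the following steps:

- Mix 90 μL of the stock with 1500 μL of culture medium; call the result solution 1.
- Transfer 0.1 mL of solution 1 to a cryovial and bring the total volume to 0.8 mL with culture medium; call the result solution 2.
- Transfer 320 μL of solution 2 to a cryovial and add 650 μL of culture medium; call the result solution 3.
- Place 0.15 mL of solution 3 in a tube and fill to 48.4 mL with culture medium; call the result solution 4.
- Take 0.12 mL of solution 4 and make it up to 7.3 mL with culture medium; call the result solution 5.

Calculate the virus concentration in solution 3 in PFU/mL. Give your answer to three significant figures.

1.17 × 10^7 PFU/mL

Step 1: 90 μL + 1500 μL = 1590 μL total → factor 1590/90 = 17.667
Step 2: 0.1 mL brought to 0.8 mL → factor 0.8/0.1 = 8
Step 3: 320 μL + 650 μL = 970 μL total → factor 970/320 = 3.0312
Dilution factor through solution 3 = 17.667 × 8 × 3.0312 = 428.42
[solution 3] = 5.00 × 10^9 PFU/mL / 428.42 = 1.17 × 10^7 PFU/mL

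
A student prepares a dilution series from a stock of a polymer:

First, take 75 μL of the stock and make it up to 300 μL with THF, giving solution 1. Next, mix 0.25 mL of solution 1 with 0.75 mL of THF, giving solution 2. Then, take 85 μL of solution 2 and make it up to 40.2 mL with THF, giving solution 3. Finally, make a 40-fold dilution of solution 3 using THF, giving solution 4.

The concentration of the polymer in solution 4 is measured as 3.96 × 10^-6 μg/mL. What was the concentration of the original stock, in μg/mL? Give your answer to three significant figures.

1.20 μg/mL

Step 1: 75 μL brought to 300 μL → factor 300/75 = 4
Step 2: 0.25 mL + 0.75 mL = 1 mL total → factor 1/0.25 = 4
Step 3: 85 μL brought to 40.2 mL → factor 40200/85 = 472.94
Step 4: 40-fold → factor 40
Overall dilution factor = 4 × 4 × 472.94 × 40 = 3.0268 × 10^5
Stock = 3.96 × 10^-6 μg/mL × 3.0268 × 10^5 = 1.20 μg/mL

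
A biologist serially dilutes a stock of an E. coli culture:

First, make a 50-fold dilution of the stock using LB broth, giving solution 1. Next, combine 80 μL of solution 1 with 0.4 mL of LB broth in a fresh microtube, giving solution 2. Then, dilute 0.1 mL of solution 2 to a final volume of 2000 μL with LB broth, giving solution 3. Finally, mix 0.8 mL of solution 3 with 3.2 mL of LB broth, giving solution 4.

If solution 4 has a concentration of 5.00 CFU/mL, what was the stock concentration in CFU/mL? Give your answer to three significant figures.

Step 1: 50-fold → factor 50
Step 2: 80 μL + 0.4 mL = 480 μL total → factor 480/80 = 6
Step 3: 0.1 mL brought to 2000 μL → factor 2/0.1 = 20
Step 4: 0.8 mL + 3.2 mL = 4 mL total → factor 4/0.8 = 5
Overall dilution factor = 50 × 6 × 20 × 5 = 30000
Stock = 5.00 CFU/mL × 30000 = 1.50 × 10^5 CFU/mL

1.50 × 10^5 CFU/mL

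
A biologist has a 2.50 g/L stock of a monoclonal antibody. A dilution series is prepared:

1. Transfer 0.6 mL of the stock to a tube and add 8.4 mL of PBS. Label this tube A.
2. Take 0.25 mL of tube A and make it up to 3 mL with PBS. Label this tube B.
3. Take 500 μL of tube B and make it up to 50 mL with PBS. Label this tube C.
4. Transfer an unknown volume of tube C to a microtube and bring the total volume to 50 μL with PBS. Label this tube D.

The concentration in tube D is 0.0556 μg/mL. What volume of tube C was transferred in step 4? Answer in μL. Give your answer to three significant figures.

20.0 μL

Step 1: 0.6 mL + 8.4 mL = 9 mL total → factor 9/0.6 = 15
Step 2: 0.25 mL brought to 3 mL → factor 3/0.25 = 12
Step 3: 500 μL brought to 50 mL → factor 50000/500 = 100
Step 4: v brought to 50 μL → factor = 50 μL/v
Product of known-step factors = 18000
Overall factor = 2.50 g/L / (0.0556 μg/mL) = 44964
Step-4 factor = 44964 / 18000 = 2.498
v = 50 μL / 2.498 = 20.0 μL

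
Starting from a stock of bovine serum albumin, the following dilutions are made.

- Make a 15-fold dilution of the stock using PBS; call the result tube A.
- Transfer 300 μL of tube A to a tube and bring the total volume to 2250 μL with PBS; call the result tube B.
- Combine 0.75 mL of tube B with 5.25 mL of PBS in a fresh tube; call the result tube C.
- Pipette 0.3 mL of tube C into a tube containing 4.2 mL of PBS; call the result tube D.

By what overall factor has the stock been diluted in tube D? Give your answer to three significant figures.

Step 1: 15-fold → factor 15
Step 2: 300 μL brought to 2250 μL → factor 2250/300 = 7.5
Step 3: 0.75 mL + 5.25 mL = 6 mL total → factor 6/0.75 = 8
Step 4: 0.3 mL + 4.2 mL = 4.5 mL total → factor 4.5/0.3 = 15
Overall dilution factor = 15 × 7.5 × 8 × 15 = 13500

1.35 × 10^4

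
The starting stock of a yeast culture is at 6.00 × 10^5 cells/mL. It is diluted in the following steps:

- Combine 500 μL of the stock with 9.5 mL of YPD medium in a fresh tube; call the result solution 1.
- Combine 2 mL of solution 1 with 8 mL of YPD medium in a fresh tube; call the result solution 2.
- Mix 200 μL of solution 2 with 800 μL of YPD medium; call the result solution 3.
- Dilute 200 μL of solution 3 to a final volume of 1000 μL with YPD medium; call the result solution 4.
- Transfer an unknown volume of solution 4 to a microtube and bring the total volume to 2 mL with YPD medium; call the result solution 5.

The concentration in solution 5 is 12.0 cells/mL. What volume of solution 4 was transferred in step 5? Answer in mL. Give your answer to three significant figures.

0.100 mL

Step 1: 500 μL + 9.5 mL = 10000 μL total → factor 10000/500 = 20
Step 2: 2 mL + 8 mL = 10 mL total → factor 10/2 = 5
Step 3: 200 μL + 800 μL = 1000 μL total → factor 1000/200 = 5
Step 4: 200 μL brought to 1000 μL → factor 1000/200 = 5
Step 5: v brought to 2 mL → factor = 2 mL/v
Product of known-step factors = 2500
Overall factor = 6.00 × 10^5 cells/mL / (12.0 cells/mL) = 50000
Step-5 factor = 50000 / 2500 = 20
v = 2 mL / 20 = 0.100 mL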